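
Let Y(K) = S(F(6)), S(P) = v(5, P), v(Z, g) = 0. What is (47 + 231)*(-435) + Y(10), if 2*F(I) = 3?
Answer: -120930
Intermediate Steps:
F(I) = 3/2 (F(I) = (1/2)*3 = 3/2)
S(P) = 0
Y(K) = 0
(47 + 231)*(-435) + Y(10) = (47 + 231)*(-435) + 0 = 278*(-435) + 0 = -120930 + 0 = -120930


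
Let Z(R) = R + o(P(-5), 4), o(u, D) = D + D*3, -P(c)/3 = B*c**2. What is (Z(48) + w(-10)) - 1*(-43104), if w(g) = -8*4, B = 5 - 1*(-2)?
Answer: 43136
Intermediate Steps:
B = 7 (B = 5 + 2 = 7)
w(g) = -32
P(c) = -21*c**2
o(u, D) = 4*D (o(u, D) = D + 3*D = 4*D)
Z(R) = 16 + R (Z(R) = R + 4*4 = R + 16 = 16 + R)
(Z(48) + w(-10)) - 1*(-43104) = ((16 + 48) - 32) - 1*(-43104) = (64 - 32) + 43104 = 32 + 43104 = 43136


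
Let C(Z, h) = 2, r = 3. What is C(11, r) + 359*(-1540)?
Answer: -552858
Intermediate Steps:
C(11, r) + 359*(-1540) = 2 + 359*(-1540) = 2 - 552860 = -552858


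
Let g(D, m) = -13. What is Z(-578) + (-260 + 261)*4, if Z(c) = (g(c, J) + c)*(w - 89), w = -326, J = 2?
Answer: 245269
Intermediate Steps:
Z(c) = 5395 - 415*c (Z(c) = (-13 + c)*(-326 - 89) = (-13 + c)*(-415) = 5395 - 415*c)
Z(-578) + (-260 + 261)*4 = (5395 - 415*(-578)) + (-260 + 261)*4 = (5395 + 239870) + 1*4 = 245265 + 4 = 245269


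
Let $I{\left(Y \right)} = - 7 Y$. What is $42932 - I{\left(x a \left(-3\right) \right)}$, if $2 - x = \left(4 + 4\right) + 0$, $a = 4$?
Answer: $43436$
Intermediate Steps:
$x = -6$ ($x = 2 - \left(\left(4 + 4\right) + 0\right) = 2 - \left(8 + 0\right) = 2 - 8 = -6$)
$42932 - I{\left(x a \left(-3\right) \right)} = 42932 - - 7 \left(-6\right) 4 \left(-3\right) = 42932 - - 7 \left(\left(-24\right) \left(-3\right)\right) = 42932 - \left(-7\right) 72 = 42932 - -504 = 42932 + 504 = 43436$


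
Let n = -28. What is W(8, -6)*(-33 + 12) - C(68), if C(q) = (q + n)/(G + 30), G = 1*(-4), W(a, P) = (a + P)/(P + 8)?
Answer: -293/13 ≈ -22.538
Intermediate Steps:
W(a, P) = (P + a)/(8 + P)
G = -4
C(q) = -14/13 + q/26 (C(q) = (q - 28)/(-4 + 30) = (-28 + q)/26 = (-28 + q)*(1/26) = -14/13 + q/26)
W(8, -6)*(-33 + 12) - C(68) = ((-6 + 8)/(8 - 6))*(-33 + 12) - (-14/13 + (1/26)*68) = (2/2)*(-21) - (-14/13 + 34/13) = ((½)*2)*(-21) - 1*20/13 = 1*(-21) - 20/13 = -21 - 20/13 = -293/13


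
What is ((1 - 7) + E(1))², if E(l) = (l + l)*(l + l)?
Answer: 4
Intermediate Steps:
E(l) = 4*l² (E(l) = (2*l)*(2*l) = 4*l²)
((1 - 7) + E(1))² = ((1 - 7) + 4*1²)² = (-6 + 4*1)² = (-6 + 4)² = (-2)² = 4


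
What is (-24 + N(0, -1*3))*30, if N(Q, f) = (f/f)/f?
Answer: -730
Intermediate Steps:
N(Q, f) = 1/f
(-24 + N(0, -1*3))*30 = (-24 + 1/(-1*3))*30 = (-24 + 1/(-3))*30 = (-24 - ⅓)*30 = -73/3*30 = -730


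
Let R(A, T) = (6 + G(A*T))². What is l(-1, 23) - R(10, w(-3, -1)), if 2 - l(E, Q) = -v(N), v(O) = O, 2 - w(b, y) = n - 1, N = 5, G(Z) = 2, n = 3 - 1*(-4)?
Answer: -57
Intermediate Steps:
n = 7 (n = 3 + 4 = 7)
w(b, y) = -4 (w(b, y) = 2 - (7 - 1) = 2 - 1*6 = 2 - 6 = -4)
R(A, T) = 64 (R(A, T) = (6 + 2)² = 8² = 64)
l(E, Q) = 7 (l(E, Q) = 2 - (-1)*5 = 2 - 1*(-5) = 2 + 5 = 7)
l(-1, 23) - R(10, w(-3, -1)) = 7 - 1*64 = 7 - 64 = -57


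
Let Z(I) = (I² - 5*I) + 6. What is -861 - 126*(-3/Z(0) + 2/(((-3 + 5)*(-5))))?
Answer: -3864/5 ≈ -772.80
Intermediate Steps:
Z(I) = 6 + I² - 5*I
-861 - 126*(-3/Z(0) + 2/(((-3 + 5)*(-5)))) = -861 - 126*(-3/(6 + 0² - 5*0) + 2/(((-3 + 5)*(-5)))) = -861 - 126*(-3/(6 + 0 + 0) + 2/((2*(-5)))) = -861 - 126*(-3/6 + 2/(-10)) = -861 - 126*(-3*⅙ + 2*(-⅒)) = -861 - 126*(-½ - ⅕) = -861 - 126*(-7)/10 = -861 - 1*(-441/5) = -861 + 441/5 = -3864/5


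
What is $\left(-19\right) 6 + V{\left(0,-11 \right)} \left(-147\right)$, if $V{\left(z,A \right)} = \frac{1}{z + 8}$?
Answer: $- \frac{1059}{8} \approx -132.38$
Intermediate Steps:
$V{\left(z,A \right)} = \frac{1}{8 + z}$
$\left(-19\right) 6 + V{\left(0,-11 \right)} \left(-147\right) = \left(-19\right) 6 + \frac{1}{8 + 0} \left(-147\right) = -114 + \frac{1}{8} \left(-147\right) = -114 - \frac{147}{8} = - \frac{1059}{8}$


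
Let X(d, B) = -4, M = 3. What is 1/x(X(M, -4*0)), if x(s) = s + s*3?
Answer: -1/16 ≈ -0.062500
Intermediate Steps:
x(s) = 4*s (x(s) = s + 3*s = 4*s)
1/x(X(M, -4*0)) = 1/(4*(-4)) = 1/(-16) = -1/16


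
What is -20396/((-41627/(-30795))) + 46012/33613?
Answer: -21110235843136/1399208351 ≈ -15087.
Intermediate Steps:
-20396/((-41627/(-30795))) + 46012/33613 = -20396/((-41627*(-1/30795))) + 46012*(1/33613) = -20396/41627/30795 + 46012/33613 = -20396*30795/41627 + 46012/33613 = -628094820/41627 + 46012/33613 = -21110235843136/1399208351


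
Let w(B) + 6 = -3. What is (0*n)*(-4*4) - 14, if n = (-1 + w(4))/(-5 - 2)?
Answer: -14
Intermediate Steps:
w(B) = -9 (w(B) = -6 - 3 = -9)
n = 10/7 (n = (-1 - 9)/(-5 - 2) = -10/(-7) = -10*(-⅐) = 10/7 ≈ 1.4286)
(0*n)*(-4*4) - 14 = (0*(10/7))*(-4*4) - 14 = 0*(-16) - 14 = 0 - 14 = -14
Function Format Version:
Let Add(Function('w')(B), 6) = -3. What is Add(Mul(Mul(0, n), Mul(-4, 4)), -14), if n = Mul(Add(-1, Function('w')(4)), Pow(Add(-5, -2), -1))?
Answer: -14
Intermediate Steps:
Function('w')(B) = -9 (Function('w')(B) = Add(-6, -3) = -9)
n = Rational(10, 7) (n = Mul(Add(-1, -9), Pow(Add(-5, -2), -1)) = Mul(-10, Pow(-7, -1)) = Mul(-10, Rational(-1, 7)) = Rational(10, 7) ≈ 1.4286)
Add(Mul(Mul(0, n), Mul(-4, 4)), -14) = Add(Mul(Mul(0, Rational(10, 7)), Mul(-4, 4)), -14) = Add(Mul(0, -16), -14) = Add(0, -14) = -14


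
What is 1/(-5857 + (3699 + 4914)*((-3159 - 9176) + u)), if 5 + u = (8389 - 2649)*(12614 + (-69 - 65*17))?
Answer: 1/565471522523 ≈ 1.7684e-12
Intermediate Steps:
u = 65665595 (u = -5 + (8389 - 2649)*(12614 + (-69 - 65*17)) = -5 + 5740*(12614 + (-69 - 1105)) = -5 + 5740*(12614 - 1174) = -5 + 5740*11440 = -5 + 65665600 = 65665595)
1/(-5857 + (3699 + 4914)*((-3159 - 9176) + u)) = 1/(-5857 + (3699 + 4914)*((-3159 - 9176) + 65665595)) = 1/(-5857 + 8613*(-12335 + 65665595)) = 1/(-5857 + 8613*65653260) = 1/(-5857 + 565471528380) = 1/565471522523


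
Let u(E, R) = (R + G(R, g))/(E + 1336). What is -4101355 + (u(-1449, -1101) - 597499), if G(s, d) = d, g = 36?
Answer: -530969437/113 ≈ -4.6988e+6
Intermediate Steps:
u(E, R) = (36 + R)/(1336 + E) (u(E, R) = (R + 36)/(E + 1336) = (36 + R)/(1336 + E))
-4101355 + (u(-1449, -1101) - 597499) = -4101355 + ((36 - 1101)/(1336 - 1449) - 597499) = -4101355 + (-1065/(-113) - 597499) = -4101355 + (-1/113*(-1065) - 597499) = -4101355 + (1065/113 - 597499) = -4101355 - 67516322/113 = -530969437/113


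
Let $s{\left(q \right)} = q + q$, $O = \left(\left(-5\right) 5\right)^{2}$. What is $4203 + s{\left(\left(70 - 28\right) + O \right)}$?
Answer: $5537$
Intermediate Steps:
$O = 625$ ($O = \left(-25\right)^{2} = 625$)
$s{\left(q \right)} = 2 q$
$4203 + s{\left(\left(70 - 28\right) + O \right)} = 4203 + 2 \left(\left(70 - 28\right) + 625\right) = 4203 + 2 \left(42 + 625\right) = 4203 + 2 \cdot 667 = 4203 + 1334 = 5537$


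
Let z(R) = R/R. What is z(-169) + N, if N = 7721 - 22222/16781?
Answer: 129560660/16781 ≈ 7720.7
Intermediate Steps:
N = 129543879/16781 (N = 7721 - 22222*1/16781 = 7721 - 22222/16781 = 129543879/16781 ≈ 7719.7)
z(R) = 1
z(-169) + N = 1 + 129543879/16781 = 129560660/16781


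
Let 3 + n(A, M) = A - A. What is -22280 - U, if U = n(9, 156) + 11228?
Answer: -33505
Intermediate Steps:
n(A, M) = -3 (n(A, M) = -3 + (A - A) = -3 + 0 = -3)
U = 11225 (U = -3 + 11228 = 11225)
-22280 - U = -22280 - 1*11225 = -22280 - 11225 = -33505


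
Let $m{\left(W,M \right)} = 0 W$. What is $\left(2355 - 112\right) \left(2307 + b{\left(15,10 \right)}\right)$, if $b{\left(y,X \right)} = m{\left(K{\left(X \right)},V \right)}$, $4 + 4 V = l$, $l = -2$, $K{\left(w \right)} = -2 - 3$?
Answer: $5174601$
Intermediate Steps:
$K{\left(w \right)} = -5$
$V = - \frac{3}{2}$ ($V = -1 + \frac{1}{4} \left(-2\right) = -1 - \frac{1}{2} = - \frac{3}{2} \approx -1.5$)
$m{\left(W,M \right)} = 0$
$b{\left(y,X \right)} = 0$
$\left(2355 - 112\right) \left(2307 + b{\left(15,10 \right)}\right) = \left(2355 - 112\right) \left(2307 + 0\right) = 2243 \cdot 2307 = 5174601$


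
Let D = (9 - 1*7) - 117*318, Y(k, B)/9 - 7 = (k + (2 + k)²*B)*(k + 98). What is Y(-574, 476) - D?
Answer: -667185881573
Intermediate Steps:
Y(k, B) = 63 + 9*(98 + k)*(k + B*(2 + k)²) (Y(k, B) = 63 + 9*((k + (2 + k)²*B)*(k + 98)) = 63 + 9*((k + B*(2 + k)²)*(98 + k)) = 63 + 9*((98 + k)*(k + B*(2 + k)²)) = 63 + 9*(98 + k)*(k + B*(2 + k)²))
D = -37204 (D = (9 - 7) - 37206 = 2 - 37206 = -37204)
Y(-574, 476) - D = (63 + 9*(-574)² + 882*(-574) + 882*476*(2 - 574)² + 9*476*(-574)*(2 - 574)²) - 1*(-37204) = (63 + 9*329476 - 506268 + 882*476*(-572)² + 9*476*(-574)*(-572)²) + 37204 = (63 + 2965284 - 506268 + 882*476*327184 + 9*476*(-574)*327184) + 37204 = (63 + 2965284 - 506268 + 137362313088 - 804550690944) + 37204 = -667185918777 + 37204 = -667185881573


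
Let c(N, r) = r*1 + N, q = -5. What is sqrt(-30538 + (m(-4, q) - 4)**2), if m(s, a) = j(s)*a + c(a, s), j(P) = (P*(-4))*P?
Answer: 3*sqrt(7079) ≈ 252.41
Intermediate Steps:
j(P) = -4*P**2 (j(P) = (-4*P)*P = -4*P**2)
c(N, r) = N + r (c(N, r) = r + N = N + r)
m(s, a) = a + s - 4*a*s**2 (m(s, a) = (-4*s**2)*a + (a + s) = -4*a*s**2 + (a + s) = a + s - 4*a*s**2)
sqrt(-30538 + (m(-4, q) - 4)**2) = sqrt(-30538 + ((-5 - 4 - 4*(-5)*(-4)**2) - 4)**2) = sqrt(-30538 + ((-5 - 4 - 4*(-5)*16) - 4)**2) = sqrt(-30538 + ((-5 - 4 + 320) - 4)**2) = sqrt(-30538 + (311 - 4)**2) = sqrt(-30538 + 307**2) = sqrt(-30538 + 94249) = sqrt(63711) = 3*sqrt(7079)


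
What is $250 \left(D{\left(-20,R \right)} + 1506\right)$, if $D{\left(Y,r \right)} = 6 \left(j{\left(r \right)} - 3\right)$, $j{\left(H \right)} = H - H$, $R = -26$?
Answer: $372000$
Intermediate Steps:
$j{\left(H \right)} = 0$
$D{\left(Y,r \right)} = -18$ ($D{\left(Y,r \right)} = 6 \left(0 - 3\right) = 6 \left(-3\right) = -18$)
$250 \left(D{\left(-20,R \right)} + 1506\right) = 250 \left(-18 + 1506\right) = 250 \cdot 1488 = 372000$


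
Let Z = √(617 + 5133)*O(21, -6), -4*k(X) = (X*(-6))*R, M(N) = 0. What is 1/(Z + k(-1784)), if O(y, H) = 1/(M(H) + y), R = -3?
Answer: 1770174/14210953997 - 105*√230/28421907994 ≈ 0.00012451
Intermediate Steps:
k(X) = -9*X/2 (k(X) = -X*(-6)*(-3)/4 = -(-6*X)*(-3)/4 = -9*X/2)
O(y, H) = 1/y (O(y, H) = 1/(0 + y) = 1/y)
Z = 5*√230/21 (Z = √(617 + 5133)/21 = √5750*(1/21) = (5*√230)*(1/21) = 5*√230/21 ≈ 3.6109)
1/(Z + k(-1784)) = 1/(5*√230/21 - 9/2*(-1784)) = 1/(5*√230/21 + 8028) = 1/(8028 + 5*√230/21)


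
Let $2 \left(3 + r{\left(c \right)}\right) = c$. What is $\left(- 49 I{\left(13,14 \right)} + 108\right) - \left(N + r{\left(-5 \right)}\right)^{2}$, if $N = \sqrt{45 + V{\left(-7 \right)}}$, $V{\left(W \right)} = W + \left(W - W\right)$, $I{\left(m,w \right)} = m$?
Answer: $- \frac{2389}{4} + 11 \sqrt{38} \approx -529.44$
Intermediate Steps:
$V{\left(W \right)} = W$ ($V{\left(W \right)} = W + 0 = W$)
$r{\left(c \right)} = -3 + \frac{c}{2}$
$N = \sqrt{38}$ ($N = \sqrt{45 - 7} = \sqrt{38} \approx 6.1644$)
$\left(- 49 I{\left(13,14 \right)} + 108\right) - \left(N + r{\left(-5 \right)}\right)^{2} = \left(\left(-49\right) 13 + 108\right) - \left(\sqrt{38} + \left(-3 + \frac{1}{2} \left(-5\right)\right)\right)^{2} = \left(-637 + 108\right) - \left(\sqrt{38} - \frac{11}{2}\right)^{2} = -529 - \left(\sqrt{38} - \frac{11}{2}\right)^{2} = -529 - \left(- \frac{11}{2} + \sqrt{38}\right)^{2}$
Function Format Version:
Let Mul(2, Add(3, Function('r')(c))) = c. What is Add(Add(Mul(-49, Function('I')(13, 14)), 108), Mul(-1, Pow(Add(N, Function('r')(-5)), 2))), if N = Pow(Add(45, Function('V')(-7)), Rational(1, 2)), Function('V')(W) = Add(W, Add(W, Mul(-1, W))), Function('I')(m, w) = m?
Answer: Add(Rational(-2389, 4), Mul(11, Pow(38, Rational(1, 2)))) ≈ -529.44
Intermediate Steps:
Function('V')(W) = W (Function('V')(W) = Add(W, 0) = W)
Function('r')(c) = Add(-3, Mul(Rational(1, 2), c))
N = Pow(38, Rational(1, 2)) (N = Pow(Add(45, -7), Rational(1, 2)) = Pow(38, Rational(1, 2)) ≈ 6.1644)
Add(Add(Mul(-49, Function('I')(13, 14)), 108), Mul(-1, Pow(Add(N, Function('r')(-5)), 2))) = Add(Add(Mul(-49, 13), 108), Mul(-1, Pow(Add(Pow(38, Rational(1, 2)), Add(-3, Mul(Rational(1, 2), -5))), 2))) = Add(Add(-637, 108), Mul(-1, Pow(Add(Pow(38, Rational(1, 2)), Add(-3, Rational(-5, 2))), 2))) = Add(-529, Mul(-1, Pow(Add(Pow(38, Rational(1, 2)), Rational(-11, 2)), 2))) = Add(-529, Mul(-1, Pow(Add(Rational(-11, 2), Pow(38, Rational(1, 2))), 2)))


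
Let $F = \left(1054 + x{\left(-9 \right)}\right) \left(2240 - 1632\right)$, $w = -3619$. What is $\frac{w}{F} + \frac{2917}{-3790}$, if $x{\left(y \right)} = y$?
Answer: $- \frac{16973283}{21891040} \approx -0.77535$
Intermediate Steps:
$F = 635360$ ($F = \left(1054 - 9\right) \left(2240 - 1632\right) = 1045 \cdot 608 = 635360$)
$\frac{w}{F} + \frac{2917}{-3790} = - \frac{3619}{635360} + \frac{2917}{-3790} = \left(-3619\right) \frac{1}{635360} + 2917 \left(- \frac{1}{3790}\right) = - \frac{329}{57760} - \frac{2917}{3790} = - \frac{16973283}{21891040}$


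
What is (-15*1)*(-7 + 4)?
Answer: 45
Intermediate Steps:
(-15*1)*(-7 + 4) = -15*(-3) = 45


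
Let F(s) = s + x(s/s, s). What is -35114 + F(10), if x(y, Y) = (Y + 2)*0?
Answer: -35104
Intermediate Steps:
x(y, Y) = 0 (x(y, Y) = (2 + Y)*0 = 0)
F(s) = s (F(s) = s + 0 = s)
-35114 + F(10) = -35114 + 10 = -35104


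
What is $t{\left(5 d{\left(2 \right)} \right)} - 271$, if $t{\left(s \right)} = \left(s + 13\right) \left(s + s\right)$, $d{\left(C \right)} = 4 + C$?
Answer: $2309$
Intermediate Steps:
$t{\left(s \right)} = 2 s \left(13 + s\right)$ ($t{\left(s \right)} = \left(13 + s\right) 2 s = 2 s \left(13 + s\right)$)
$t{\left(5 d{\left(2 \right)} \right)} - 271 = 2 \cdot 5 \left(4 + 2\right) \left(13 + 5 \left(4 + 2\right)\right) - 271 = 2 \cdot 5 \cdot 6 \left(13 + 5 \cdot 6\right) - 271 = 2 \cdot 30 \left(13 + 30\right) - 271 = 2 \cdot 30 \cdot 43 - 271 = 2580 - 271 = 2309$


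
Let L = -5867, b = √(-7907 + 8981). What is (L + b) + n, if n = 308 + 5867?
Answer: 308 + √1074 ≈ 340.77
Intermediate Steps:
n = 6175
b = √1074 ≈ 32.772
(L + b) + n = (-5867 + √1074) + 6175 = 308 + √1074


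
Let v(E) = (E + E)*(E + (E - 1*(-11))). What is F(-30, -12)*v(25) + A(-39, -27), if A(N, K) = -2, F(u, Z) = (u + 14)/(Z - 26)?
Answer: 24362/19 ≈ 1282.2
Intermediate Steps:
F(u, Z) = (14 + u)/(-26 + Z)
v(E) = 2*E*(11 + 2*E) (v(E) = (2*E)*(E + (E + 11)) = (2*E)*(E + (11 + E)) = (2*E)*(11 + 2*E) = 2*E*(11 + 2*E))
F(-30, -12)*v(25) + A(-39, -27) = ((14 - 30)/(-26 - 12))*(2*25*(11 + 2*25)) - 2 = (-16/(-38))*(2*25*(11 + 50)) - 2 = (-1/38*(-16))*(2*25*61) - 2 = (8/19)*3050 - 2 = 24400/19 - 2 = 24362/19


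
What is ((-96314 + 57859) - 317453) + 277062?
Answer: -78846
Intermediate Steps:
((-96314 + 57859) - 317453) + 277062 = (-38455 - 317453) + 277062 = -355908 + 277062 = -78846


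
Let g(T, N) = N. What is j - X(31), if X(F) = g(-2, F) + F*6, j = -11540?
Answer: -11757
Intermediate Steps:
X(F) = 7*F (X(F) = F + F*6 = F + 6*F = 7*F)
j - X(31) = -11540 - 7*31 = -11540 - 1*217 = -11540 - 217 = -11757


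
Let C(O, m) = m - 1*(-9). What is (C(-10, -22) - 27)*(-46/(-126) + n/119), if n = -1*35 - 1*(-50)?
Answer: -21040/1071 ≈ -19.645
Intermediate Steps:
C(O, m) = 9 + m (C(O, m) = m + 9 = 9 + m)
n = 15 (n = -35 + 50 = 15)
(C(-10, -22) - 27)*(-46/(-126) + n/119) = ((9 - 22) - 27)*(-46/(-126) + 15/119) = (-13 - 27)*(-46*(-1/126) + 15*(1/119)) = -40*(23/63 + 15/119) = -40*526/1071 = -21040/1071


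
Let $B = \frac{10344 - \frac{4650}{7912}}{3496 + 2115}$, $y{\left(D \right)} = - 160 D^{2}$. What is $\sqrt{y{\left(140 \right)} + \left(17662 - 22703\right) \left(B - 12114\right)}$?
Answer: $\frac{\sqrt{7134639312340726987715}}{11098558} \approx 7610.6$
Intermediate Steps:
$B = \frac{40918539}{22197116}$ ($B = \frac{10344 - \frac{2325}{3956}}{5611} = \left(10344 - \frac{2325}{3956}\right) \frac{1}{5611} = \frac{40918539}{3956} \cdot \frac{1}{5611} = \frac{40918539}{22197116} \approx 1.8434$)
$\sqrt{y{\left(140 \right)} + \left(17662 - 22703\right) \left(B - 12114\right)} = \sqrt{- 160 \cdot 140^{2} + \left(17662 - 22703\right) \left(\frac{40918539}{22197116} - 12114\right)} = \sqrt{\left(-160\right) 19600 - - \frac{1355297776157085}{22197116}} = \sqrt{-3136000 + \frac{1355297776157085}{22197116}} = \sqrt{\frac{1285687620381085}{22197116}} = \frac{\sqrt{7134639312340726987715}}{11098558}$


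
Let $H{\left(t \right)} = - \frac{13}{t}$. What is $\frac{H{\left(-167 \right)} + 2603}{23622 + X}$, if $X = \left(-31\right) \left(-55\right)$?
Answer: $\frac{434714}{4229609} \approx 0.10278$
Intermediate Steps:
$X = 1705$
$\frac{H{\left(-167 \right)} + 2603}{23622 + X} = \frac{- \frac{13}{-167} + 2603}{23622 + 1705} = \frac{\left(-13\right) \left(- \frac{1}{167}\right) + 2603}{25327} = \left(\frac{13}{167} + 2603\right) \frac{1}{25327} = \frac{434714}{167} \cdot \frac{1}{25327} = \frac{434714}{4229609}$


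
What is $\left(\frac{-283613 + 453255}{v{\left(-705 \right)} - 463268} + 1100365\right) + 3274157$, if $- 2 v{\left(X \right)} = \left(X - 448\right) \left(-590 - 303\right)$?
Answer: $\frac{8557286488846}{1956165} \approx 4.3745 \cdot 10^{6}$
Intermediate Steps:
$v{\left(X \right)} = -200032 + \frac{893 X}{2}$ ($v{\left(X \right)} = - \frac{\left(X - 448\right) \left(-590 - 303\right)}{2} = - \frac{\left(-448 + X\right) \left(-893\right)}{2} = - \frac{400064 - 893 X}{2} = -200032 + \frac{893 X}{2}$)
$\left(\frac{-283613 + 453255}{v{\left(-705 \right)} - 463268} + 1100365\right) + 3274157 = \left(\frac{-283613 + 453255}{\left(-200032 + \frac{893}{2} \left(-705\right)\right) - 463268} + 1100365\right) + 3274157 = \left(\frac{169642}{\left(-200032 - \frac{629565}{2}\right) - 463268} + 1100365\right) + 3274157 = \left(\frac{169642}{- \frac{1029629}{2} - 463268} + 1100365\right) + 3274157 = \left(\frac{169642}{- \frac{1956165}{2}} + 1100365\right) + 3274157 = \left(169642 \left(- \frac{2}{1956165}\right) + 1100365\right) + 3274157 = \left(- \frac{339284}{1956165} + 1100365\right) + 3274157 = \frac{2152495160941}{1956165} + 3274157 = \frac{8557286488846}{1956165}$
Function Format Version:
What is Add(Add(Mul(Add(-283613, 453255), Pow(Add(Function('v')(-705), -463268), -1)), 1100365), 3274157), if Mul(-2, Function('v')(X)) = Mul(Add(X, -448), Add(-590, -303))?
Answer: Rational(8557286488846, 1956165) ≈ 4.3745e+6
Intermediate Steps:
Function('v')(X) = Add(-200032, Mul(Rational(893, 2), X)) (Function('v')(X) = Mul(Rational(-1, 2), Mul(Add(X, -448), Add(-590, -303))) = Mul(Rational(-1, 2), Mul(Add(-448, X), -893)) = Mul(Rational(-1, 2), Add(400064, Mul(-893, X))) = Add(-200032, Mul(Rational(893, 2), X)))
Add(Add(Mul(Add(-283613, 453255), Pow(Add(Function('v')(-705), -463268), -1)), 1100365), 3274157) = Add(Add(Mul(Add(-283613, 453255), Pow(Add(Add(-200032, Mul(Rational(893, 2), -705)), -463268), -1)), 1100365), 3274157) = Add(Add(Mul(169642, Pow(Add(Add(-200032, Rational(-629565, 2)), -463268), -1)), 1100365), 3274157) = Add(Add(Mul(169642, Pow(Add(Rational(-1029629, 2), -463268), -1)), 1100365), 3274157) = Add(Add(Mul(169642, Pow(Rational(-1956165, 2), -1)), 1100365), 3274157) = Add(Add(Mul(169642, Rational(-2, 1956165)), 1100365), 3274157) = Add(Add(Rational(-339284, 1956165), 1100365), 3274157) = Add(Rational(2152495160941, 1956165), 3274157) = Rational(8557286488846, 1956165)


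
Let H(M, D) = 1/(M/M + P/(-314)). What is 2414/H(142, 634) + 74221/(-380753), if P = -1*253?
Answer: 260563897160/59778221 ≈ 4358.8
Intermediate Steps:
P = -253
H(M, D) = 314/567 (H(M, D) = 1/(M/M - 253/(-314)) = 1/(1 - 253*(-1/314)) = 1/(1 + 253/314) = 1/(567/314) = 314/567)
2414/H(142, 634) + 74221/(-380753) = 2414/(314/567) + 74221/(-380753) = 2414*(567/314) + 74221*(-1/380753) = 684369/157 - 74221/380753 = 260563897160/59778221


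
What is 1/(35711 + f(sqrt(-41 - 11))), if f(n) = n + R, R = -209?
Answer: 17751/630196028 - I*sqrt(13)/630196028 ≈ 2.8167e-5 - 5.7213e-9*I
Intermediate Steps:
f(n) = -209 + n (f(n) = n - 209 = -209 + n)
1/(35711 + f(sqrt(-41 - 11))) = 1/(35711 + (-209 + sqrt(-41 - 11))) = 1/(35711 + (-209 + sqrt(-52))) = 1/(35711 + (-209 + 2*I*sqrt(13))) = 1/(35502 + 2*I*sqrt(13))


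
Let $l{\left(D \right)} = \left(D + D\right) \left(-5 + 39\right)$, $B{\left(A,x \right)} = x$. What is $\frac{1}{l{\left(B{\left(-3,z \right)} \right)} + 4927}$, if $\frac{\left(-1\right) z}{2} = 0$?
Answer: $\frac{1}{4927} \approx 0.00020296$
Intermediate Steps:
$z = 0$ ($z = \left(-2\right) 0 = 0$)
$l{\left(D \right)} = 68 D$ ($l{\left(D \right)} = 2 D 34 = 68 D$)
$\frac{1}{l{\left(B{\left(-3,z \right)} \right)} + 4927} = \frac{1}{68 \cdot 0 + 4927} = \frac{1}{0 + 4927} = \frac{1}{4927}$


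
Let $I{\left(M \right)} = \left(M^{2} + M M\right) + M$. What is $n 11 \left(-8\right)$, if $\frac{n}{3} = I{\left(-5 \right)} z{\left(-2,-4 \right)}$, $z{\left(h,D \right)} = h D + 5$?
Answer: $-154440$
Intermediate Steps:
$I{\left(M \right)} = M + 2 M^{2}$ ($I{\left(M \right)} = \left(M^{2} + M^{2}\right) + M = 2 M^{2} + M = M + 2 M^{2}$)
$z{\left(h,D \right)} = 5 + D h$ ($z{\left(h,D \right)} = D h + 5 = 5 + D h$)
$n = 1755$ ($n = 3 - 5 \left(1 + 2 \left(-5\right)\right) \left(5 - -8\right) = 3 - 5 \left(1 - 10\right) \left(5 + 8\right) = 3 \left(-5\right) \left(-9\right) 13 = 3 \cdot 45 \cdot 13 = 3 \cdot 585 = 1755$)
$n 11 \left(-8\right) = 1755 \cdot 11 \left(-8\right) = 19305 \left(-8\right) = -154440$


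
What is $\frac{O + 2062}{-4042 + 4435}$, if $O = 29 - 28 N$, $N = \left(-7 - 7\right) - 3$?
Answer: $\frac{2567}{393} \approx 6.5318$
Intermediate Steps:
$N = -17$ ($N = -14 - 3 = -17$)
$O = 505$ ($O = 29 - -476 = 29 + 476 = 505$)
$\frac{O + 2062}{-4042 + 4435} = \frac{505 + 2062}{-4042 + 4435} = \frac{2567}{393}$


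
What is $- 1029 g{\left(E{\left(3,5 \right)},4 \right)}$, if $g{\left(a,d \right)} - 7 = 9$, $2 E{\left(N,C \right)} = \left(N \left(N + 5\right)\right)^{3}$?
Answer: $-16464$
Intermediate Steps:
$E{\left(N,C \right)} = \frac{N^{3} \left(5 + N\right)^{3}}{2}$ ($E{\left(N,C \right)} = \frac{\left(N \left(N + 5\right)\right)^{3}}{2} = \frac{\left(N \left(5 + N\right)\right)^{3}}{2} = \frac{N^{3} \left(5 + N\right)^{3}}{2}$)
$g{\left(a,d \right)} = 16$ ($g{\left(a,d \right)} = 7 + 9 = 16$)
$- 1029 g{\left(E{\left(3,5 \right)},4 \right)} = \left(-1029\right) 16 = -16464$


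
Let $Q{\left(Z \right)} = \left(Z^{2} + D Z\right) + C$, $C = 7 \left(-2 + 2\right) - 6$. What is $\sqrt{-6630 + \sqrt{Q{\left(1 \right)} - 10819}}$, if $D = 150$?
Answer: $\sqrt{-6630 + 3 i \sqrt{1186}} \approx 0.6344 + 81.427 i$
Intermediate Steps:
$C = -6$ ($C = 7 \cdot 0 - 6 = 0 - 6 = -6$)
$Q{\left(Z \right)} = -6 + Z^{2} + 150 Z$ ($Q{\left(Z \right)} = \left(Z^{2} + 150 Z\right) - 6 = -6 + Z^{2} + 150 Z$)
$\sqrt{-6630 + \sqrt{Q{\left(1 \right)} - 10819}} = \sqrt{-6630 + \sqrt{\left(-6 + 1^{2} + 150 \cdot 1\right) - 10819}} = \sqrt{-6630 + \sqrt{\left(-6 + 1 + 150\right) - 10819}} = \sqrt{-6630 + \sqrt{145 - 10819}} = \sqrt{-6630 + \sqrt{-10674}} = \sqrt{-6630 + 3 i \sqrt{1186}}$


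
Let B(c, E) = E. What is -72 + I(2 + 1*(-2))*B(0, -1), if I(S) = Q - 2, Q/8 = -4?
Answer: -38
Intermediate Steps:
Q = -32 (Q = 8*(-4) = -32)
I(S) = -34 (I(S) = -32 - 2 = -34)
-72 + I(2 + 1*(-2))*B(0, -1) = -72 - 34*(-1) = -72 + 34 = -38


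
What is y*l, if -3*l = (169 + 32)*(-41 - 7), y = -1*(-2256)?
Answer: 7255296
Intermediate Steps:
y = 2256
l = 3216 (l = -(169 + 32)*(-41 - 7)/3 = -67*(-48) = -⅓*(-9648) = 3216)
y*l = 2256*3216 = 7255296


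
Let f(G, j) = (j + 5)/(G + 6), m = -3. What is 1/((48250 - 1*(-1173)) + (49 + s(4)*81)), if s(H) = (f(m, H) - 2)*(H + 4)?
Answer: 1/50120 ≈ 1.9952e-5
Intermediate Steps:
f(G, j) = (5 + j)/(6 + G)
s(H) = (4 + H)*(-⅓ + H/3) (s(H) = ((5 + H)/(6 - 3) - 2)*(H + 4) = ((5 + H)/3 - 2)*(4 + H) = ((5/3 + H/3) - 2)*(4 + H) = (-⅓ + H/3)*(4 + H) = (4 + H)*(-⅓ + H/3))
1/((48250 - 1*(-1173)) + (49 + s(4)*81)) = 1/((48250 - 1*(-1173)) + (49 + (-4/3 + 4 + (⅓)*4²)*81)) = 1/((48250 + 1173) + (49 + (-4/3 + 4 + (⅓)*16)*81)) = 1/(49423 + (49 + (-4/3 + 4 + 16/3)*81)) = 1/(49423 + (49 + 8*81)) = 1/(49423 + (49 + 648)) = 1/(49423 + 697) = 1/50120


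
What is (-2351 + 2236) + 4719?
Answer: 4604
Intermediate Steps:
(-2351 + 2236) + 4719 = -115 + 4719 = 4604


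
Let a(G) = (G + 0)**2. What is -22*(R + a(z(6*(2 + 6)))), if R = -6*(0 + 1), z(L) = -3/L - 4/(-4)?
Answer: 14421/128 ≈ 112.66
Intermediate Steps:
z(L) = 1 - 3/L (z(L) = -3/L - 4*(-1/4) = -3/L + 1 = 1 - 3/L)
a(G) = G**2
R = -6 (R = -6*1 = -6)
-22*(R + a(z(6*(2 + 6)))) = -22*(-6 + ((-3 + 6*(2 + 6))/((6*(2 + 6))))**2) = -22*(-6 + ((-3 + 6*8)/((6*8)))**2) = -22*(-6 + ((-3 + 48)/48)**2) = -22*(-6 + ((1/48)*45)**2) = -22*(-6 + (15/16)**2) = -22*(-6 + 225/256) = -22*(-1311/256) = 14421/128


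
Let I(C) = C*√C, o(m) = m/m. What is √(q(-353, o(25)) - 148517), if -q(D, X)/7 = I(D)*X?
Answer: √(-148517 + 2471*I*√353) ≈ 59.528 + 389.95*I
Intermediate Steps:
o(m) = 1
I(C) = C^(3/2)
q(D, X) = -7*X*D^(3/2) (q(D, X) = -7*D^(3/2)*X = -7*X*D^(3/2))
√(q(-353, o(25)) - 148517) = √(-7*1*(-353)^(3/2) - 148517) = √(-7*1*(-353*I*√353) - 148517) = √(2471*I*√353 - 148517) = √(-148517 + 2471*I*√353)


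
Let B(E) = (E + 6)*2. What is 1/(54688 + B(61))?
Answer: 1/54822 ≈ 1.8241e-5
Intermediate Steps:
B(E) = 12 + 2*E (B(E) = (6 + E)*2 = 12 + 2*E)
1/(54688 + B(61)) = 1/(54688 + (12 + 2*61)) = 1/(54688 + (12 + 122)) = 1/(54688 + 134) = 1/54822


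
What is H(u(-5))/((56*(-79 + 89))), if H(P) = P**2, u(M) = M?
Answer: 5/112 ≈ 0.044643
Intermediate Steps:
H(u(-5))/((56*(-79 + 89))) = (-5)**2/((56*(-79 + 89))) = 25/((56*10)) = 25/560 = 25*(1/560) = 5/112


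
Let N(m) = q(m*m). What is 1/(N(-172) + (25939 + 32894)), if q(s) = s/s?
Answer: 1/58834 ≈ 1.6997e-5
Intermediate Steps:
q(s) = 1
N(m) = 1
1/(N(-172) + (25939 + 32894)) = 1/(1 + (25939 + 32894)) = 1/(1 + 58833) = 1/58834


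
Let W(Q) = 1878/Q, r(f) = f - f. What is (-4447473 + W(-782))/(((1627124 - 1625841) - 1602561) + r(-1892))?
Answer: 869481441/313049849 ≈ 2.7775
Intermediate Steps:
r(f) = 0
(-4447473 + W(-782))/(((1627124 - 1625841) - 1602561) + r(-1892)) = (-4447473 + 1878/(-782))/(((1627124 - 1625841) - 1602561) + 0) = (-4447473 + 1878*(-1/782))/((1283 - 1602561) + 0) = (-4447473 - 939/391)/(-1601278 + 0) = -1738962882/391/(-1601278) = -1738962882/391*(-1/1601278) = 869481441/313049849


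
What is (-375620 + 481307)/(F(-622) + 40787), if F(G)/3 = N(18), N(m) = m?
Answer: 105687/40841 ≈ 2.5878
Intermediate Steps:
F(G) = 54 (F(G) = 3*18 = 54)
(-375620 + 481307)/(F(-622) + 40787) = (-375620 + 481307)/(54 + 40787) = 105687/40841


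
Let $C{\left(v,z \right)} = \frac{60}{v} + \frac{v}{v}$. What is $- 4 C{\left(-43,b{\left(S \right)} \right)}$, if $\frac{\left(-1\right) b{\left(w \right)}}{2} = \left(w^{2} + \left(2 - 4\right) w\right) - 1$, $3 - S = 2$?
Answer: $\frac{68}{43} \approx 1.5814$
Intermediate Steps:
$S = 1$ ($S = 3 - 2 = 1$)
$b{\left(w \right)} = 2 - 2 w^{2} + 4 w$ ($b{\left(w \right)} = - 2 \left(\left(w^{2} + \left(2 - 4\right) w\right) - 1\right) = - 2 \left(\left(w^{2} - 2 w\right) - 1\right) = - 2 \left(-1 + w^{2} - 2 w\right) = 2 - 2 w^{2} + 4 w$)
$C{\left(v,z \right)} = 1 + \frac{60}{v}$ ($C{\left(v,z \right)} = \frac{60}{v} + 1 = 1 + \frac{60}{v}$)
$- 4 C{\left(-43,b{\left(S \right)} \right)} = - 4 \frac{60 - 43}{-43} = - 4 \left(\left(- \frac{1}{43}\right) 17\right) = \left(-4\right) \left(- \frac{17}{43}\right) = \frac{68}{43}$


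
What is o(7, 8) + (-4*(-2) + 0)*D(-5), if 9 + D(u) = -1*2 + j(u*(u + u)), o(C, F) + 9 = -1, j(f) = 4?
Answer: -66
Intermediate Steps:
o(C, F) = -10 (o(C, F) = -9 - 1 = -10)
D(u) = -7 (D(u) = -9 + (-1*2 + 4) = -9 + (-2 + 4) = -9 + 2 = -7)
o(7, 8) + (-4*(-2) + 0)*D(-5) = -10 + (-4*(-2) + 0)*(-7) = -10 + (8 + 0)*(-7) = -10 + 8*(-7) = -10 - 56 = -66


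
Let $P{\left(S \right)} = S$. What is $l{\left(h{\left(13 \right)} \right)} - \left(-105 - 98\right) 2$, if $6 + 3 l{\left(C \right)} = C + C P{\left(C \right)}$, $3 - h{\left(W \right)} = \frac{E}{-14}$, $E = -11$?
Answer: $\frac{79649}{196} \approx 406.37$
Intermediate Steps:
$h{\left(W \right)} = \frac{31}{14}$ ($h{\left(W \right)} = 3 - - \frac{11}{-14} = 3 - \left(-11\right) \left(- \frac{1}{14}\right) = 3 - \frac{11}{14} = \frac{31}{14}$)
$l{\left(C \right)} = -2 + \frac{C}{3} + \frac{C^{2}}{3}$ ($l{\left(C \right)} = -2 + \frac{C + C C}{3} = -2 + \frac{C + C^{2}}{3} = -2 + \left(\frac{C}{3} + \frac{C^{2}}{3}\right) = -2 + \frac{C}{3} + \frac{C^{2}}{3}$)
$l{\left(h{\left(13 \right)} \right)} - \left(-105 - 98\right) 2 = \left(-2 + \frac{1}{3} \cdot \frac{31}{14} + \frac{\left(\frac{31}{14}\right)^{2}}{3}\right) - \left(-105 - 98\right) 2 = \left(-2 + \frac{31}{42} + \frac{1}{3} \cdot \frac{961}{196}\right) - \left(-203\right) 2 = \left(-2 + \frac{31}{42} + \frac{961}{588}\right) - -406 = \frac{73}{196} + 406 = \frac{79649}{196}$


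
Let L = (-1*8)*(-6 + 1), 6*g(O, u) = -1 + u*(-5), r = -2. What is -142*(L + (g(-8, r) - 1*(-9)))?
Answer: -7171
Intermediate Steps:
g(O, u) = -⅙ - 5*u/6 (g(O, u) = (-1 + u*(-5))/6 = (-1 - 5*u)/6 = -⅙ - 5*u/6)
L = 40 (L = -8*(-5) = 40)
-142*(L + (g(-8, r) - 1*(-9))) = -142*(40 + ((-⅙ - ⅚*(-2)) - 1*(-9))) = -142*(40 + ((-⅙ + 5/3) + 9)) = -142*(40 + (3/2 + 9)) = -142*(40 + 21/2) = -142*101/2 = -7171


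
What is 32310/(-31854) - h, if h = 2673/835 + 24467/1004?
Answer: -127224759733/4450747060 ≈ -28.585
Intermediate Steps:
h = 23113637/838340 (h = 2673*(1/835) + 24467*(1/1004) = 2673/835 + 24467/1004 = 23113637/838340 ≈ 27.571)
32310/(-31854) - h = 32310/(-31854) - 1*23113637/838340 = 32310*(-1/31854) - 23113637/838340 = -5385/5309 - 23113637/838340 = -127224759733/4450747060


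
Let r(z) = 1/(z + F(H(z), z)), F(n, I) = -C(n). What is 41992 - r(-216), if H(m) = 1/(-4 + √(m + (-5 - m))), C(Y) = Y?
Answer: 41070238140/978049 + I*√5/978049 ≈ 41992.0 + 2.2863e-6*I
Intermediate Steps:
H(m) = 1/(-4 + I*√5) (H(m) = 1/(-4 + √(-5)) = 1/(-4 + I*√5))
F(n, I) = -n
r(z) = 1/(4/21 + z + I*√5/21) (r(z) = 1/(z - (-4/21 - I*√5/21)) = 1/(z + (4/21 + I*√5/21)) = 1/(4/21 + z + I*√5/21))
41992 - r(-216) = 41992 - 21/(4 + 21*(-216) + I*√5) = 41992 - 21/(4 - 4536 + I*√5) = 41992 - 21/(-4532 + I*√5)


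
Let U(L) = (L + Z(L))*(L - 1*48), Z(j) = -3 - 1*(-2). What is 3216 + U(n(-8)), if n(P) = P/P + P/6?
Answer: 29524/9 ≈ 3280.4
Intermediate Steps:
n(P) = 1 + P/6 (n(P) = 1 + P*(⅙) = 1 + P/6)
Z(j) = -1 (Z(j) = -3 + 2 = -1)
U(L) = (-1 + L)*(-48 + L) (U(L) = (L - 1)*(L - 1*48) = (-1 + L)*(L - 48) = (-1 + L)*(-48 + L))
3216 + U(n(-8)) = 3216 + (48 + (1 + (⅙)*(-8))² - 49*(1 + (⅙)*(-8))) = 3216 + (48 + (1 - 4/3)² - 49*(1 - 4/3)) = 3216 + (48 + (-⅓)² - 49*(-⅓)) = 3216 + (48 + ⅑ + 49/3) = 3216 + 580/9 = 29524/9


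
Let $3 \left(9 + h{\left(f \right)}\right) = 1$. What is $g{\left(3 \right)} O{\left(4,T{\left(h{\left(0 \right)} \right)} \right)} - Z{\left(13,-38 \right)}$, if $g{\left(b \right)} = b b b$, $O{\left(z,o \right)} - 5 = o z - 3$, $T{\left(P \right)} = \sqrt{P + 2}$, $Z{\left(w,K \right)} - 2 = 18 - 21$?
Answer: $55 + 72 i \sqrt{15} \approx 55.0 + 278.85 i$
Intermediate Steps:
$Z{\left(w,K \right)} = -1$ ($Z{\left(w,K \right)} = 2 + \left(18 - 21\right) = 2 - 3 = -1$)
$h{\left(f \right)} = - \frac{26}{3}$ ($h{\left(f \right)} = -9 + \frac{1}{3} \cdot 1 = -9 + \frac{1}{3} = - \frac{26}{3}$)
$T{\left(P \right)} = \sqrt{2 + P}$
$O{\left(z,o \right)} = 2 + o z$ ($O{\left(z,o \right)} = 5 + \left(o z - 3\right) = 5 + \left(-3 + o z\right) = 2 + o z$)
$g{\left(b \right)} = b^{3}$ ($g{\left(b \right)} = b^{2} b = b^{3}$)
$g{\left(3 \right)} O{\left(4,T{\left(h{\left(0 \right)} \right)} \right)} - Z{\left(13,-38 \right)} = 3^{3} \left(2 + \sqrt{2 - \frac{26}{3}} \cdot 4\right) - -1 = 27 \left(2 + \sqrt{- \frac{20}{3}} \cdot 4\right) + 1 = 27 \left(2 + \frac{2 i \sqrt{15}}{3} \cdot 4\right) + 1 = 27 \left(2 + \frac{8 i \sqrt{15}}{3}\right) + 1 = \left(54 + 72 i \sqrt{15}\right) + 1 = 55 + 72 i \sqrt{15}$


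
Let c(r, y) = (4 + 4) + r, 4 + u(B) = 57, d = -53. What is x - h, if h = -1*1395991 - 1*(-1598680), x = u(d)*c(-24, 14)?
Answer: -203537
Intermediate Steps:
u(B) = 53 (u(B) = -4 + 57 = 53)
c(r, y) = 8 + r
x = -848 (x = 53*(8 - 24) = 53*(-16) = -848)
h = 202689 (h = -1395991 + 1598680 = 202689)
x - h = -848 - 1*202689 = -848 - 202689 = -203537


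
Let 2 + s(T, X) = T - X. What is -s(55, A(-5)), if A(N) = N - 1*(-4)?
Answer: -54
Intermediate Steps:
A(N) = 4 + N (A(N) = N + 4 = 4 + N)
s(T, X) = -2 + T - X (s(T, X) = -2 + (T - X) = -2 + T - X)
-s(55, A(-5)) = -(-2 + 55 - (4 - 5)) = -(-2 + 55 - 1*(-1)) = -(-2 + 55 + 1) = -1*54 = -54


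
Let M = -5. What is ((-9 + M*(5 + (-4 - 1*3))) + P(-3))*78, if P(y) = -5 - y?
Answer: -78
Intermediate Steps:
((-9 + M*(5 + (-4 - 1*3))) + P(-3))*78 = ((-9 - 5*(5 + (-4 - 1*3))) + (-5 - 1*(-3)))*78 = ((-9 - 5*(5 + (-4 - 3))) + (-5 + 3))*78 = ((-9 - 5*(5 - 7)) - 2)*78 = ((-9 - 5*(-2)) - 2)*78 = ((-9 + 10) - 2)*78 = (1 - 2)*78 = -1*78 = -78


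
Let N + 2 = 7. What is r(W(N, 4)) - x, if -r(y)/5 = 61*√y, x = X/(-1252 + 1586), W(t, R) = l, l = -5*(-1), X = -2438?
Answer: 1219/167 - 305*√5 ≈ -674.70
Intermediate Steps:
N = 5 (N = -2 + 7 = 5)
l = 5
W(t, R) = 5
x = -1219/167 (x = -2438/(-1252 + 1586) = -2438/334 = -2438*1/334 = -1219/167 ≈ -7.2994)
r(y) = -305*√y
r(W(N, 4)) - x = -305*√5 - 1*(-1219/167) = -305*√5 + 1219/167 = 1219/167 - 305*√5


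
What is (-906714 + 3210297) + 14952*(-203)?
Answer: -731673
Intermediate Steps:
(-906714 + 3210297) + 14952*(-203) = 2303583 - 3035256 = -731673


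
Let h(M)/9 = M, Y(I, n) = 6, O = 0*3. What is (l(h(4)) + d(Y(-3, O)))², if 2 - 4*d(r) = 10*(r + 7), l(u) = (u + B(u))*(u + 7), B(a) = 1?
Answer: 2430481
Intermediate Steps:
O = 0
h(M) = 9*M
l(u) = (1 + u)*(7 + u) (l(u) = (u + 1)*(u + 7) = (1 + u)*(7 + u))
d(r) = -17 - 5*r/2 (d(r) = ½ - 5*(r + 7)/2 = ½ - 5*(7 + r)/2 = ½ - (70 + 10*r)/4 = ½ + (-35/2 - 5*r/2) = -17 - 5*r/2)
(l(h(4)) + d(Y(-3, O)))² = ((7 + (9*4)² + 8*(9*4)) + (-17 - 5/2*6))² = ((7 + 36² + 8*36) + (-17 - 15))² = ((7 + 1296 + 288) - 32)² = (1591 - 32)² = 1559² = 2430481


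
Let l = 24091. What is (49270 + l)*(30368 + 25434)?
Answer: 4093690522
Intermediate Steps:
(49270 + l)*(30368 + 25434) = (49270 + 24091)*(30368 + 25434) = 73361*55802 = 4093690522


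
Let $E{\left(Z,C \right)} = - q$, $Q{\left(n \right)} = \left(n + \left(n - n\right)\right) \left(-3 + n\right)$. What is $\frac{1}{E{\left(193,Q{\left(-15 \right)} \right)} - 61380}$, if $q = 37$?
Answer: $- \frac{1}{61417} \approx -1.6282 \cdot 10^{-5}$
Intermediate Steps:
$Q{\left(n \right)} = n \left(-3 + n\right)$ ($Q{\left(n \right)} = \left(n + 0\right) \left(-3 + n\right) = n \left(-3 + n\right)$)
$E{\left(Z,C \right)} = -37$ ($E{\left(Z,C \right)} = \left(-1\right) 37 = -37$)
$\frac{1}{E{\left(193,Q{\left(-15 \right)} \right)} - 61380} = \frac{1}{-37 - 61380} = \frac{1}{-61417} = - \frac{1}{61417}$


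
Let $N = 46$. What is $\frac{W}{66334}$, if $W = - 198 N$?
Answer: $- \frac{4554}{33167} \approx -0.13731$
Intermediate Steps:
$W = -9108$ ($W = \left(-198\right) 46 = -9108$)
$\frac{W}{66334} = - \frac{9108}{66334} = \left(-9108\right) \frac{1}{66334} = - \frac{4554}{33167}$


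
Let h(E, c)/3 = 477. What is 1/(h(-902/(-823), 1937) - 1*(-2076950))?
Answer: 1/2078381 ≈ 4.8114e-7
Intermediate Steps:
h(E, c) = 1431 (h(E, c) = 3*477 = 1431)
1/(h(-902/(-823), 1937) - 1*(-2076950)) = 1/(1431 - 1*(-2076950)) = 1/(1431 + 2076950) = 1/2078381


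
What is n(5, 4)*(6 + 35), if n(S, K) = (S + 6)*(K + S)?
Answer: 4059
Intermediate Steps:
n(S, K) = (6 + S)*(K + S)
n(5, 4)*(6 + 35) = (5² + 6*4 + 6*5 + 4*5)*(6 + 35) = (25 + 24 + 30 + 20)*41 = 99*41 = 4059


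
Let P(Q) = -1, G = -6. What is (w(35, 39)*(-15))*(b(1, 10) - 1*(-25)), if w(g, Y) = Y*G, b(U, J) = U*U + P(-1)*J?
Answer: 56160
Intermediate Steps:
b(U, J) = U² - J (b(U, J) = U*U - J = U² - J)
w(g, Y) = -6*Y (w(g, Y) = Y*(-6) = -6*Y)
(w(35, 39)*(-15))*(b(1, 10) - 1*(-25)) = (-6*39*(-15))*((1² - 1*10) - 1*(-25)) = (-234*(-15))*((1 - 10) + 25) = 3510*(-9 + 25) = 3510*16 = 56160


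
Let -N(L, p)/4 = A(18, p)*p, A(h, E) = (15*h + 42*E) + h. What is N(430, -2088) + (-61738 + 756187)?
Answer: -729337167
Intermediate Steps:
A(h, E) = 16*h + 42*E
N(L, p) = -4*p*(288 + 42*p) (N(L, p) = -4*(16*18 + 42*p)*p = -4*(288 + 42*p)*p = -4*p*(288 + 42*p))
N(430, -2088) + (-61738 + 756187) = -24*(-2088)*(48 + 7*(-2088)) + (-61738 + 756187) = -24*(-2088)*(48 - 14616) + 694449 = -24*(-2088)*(-14568) + 694449 = -730031616 + 694449 = -729337167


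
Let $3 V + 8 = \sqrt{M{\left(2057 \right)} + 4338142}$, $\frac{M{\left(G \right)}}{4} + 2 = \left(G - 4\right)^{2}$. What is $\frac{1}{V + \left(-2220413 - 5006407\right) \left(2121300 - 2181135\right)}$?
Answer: $\frac{1945875486138}{841429201678399507213547} - \frac{3 \sqrt{21197370}}{1682858403356799014427094} \approx 2.3126 \cdot 10^{-12}$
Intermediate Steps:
$M{\left(G \right)} = -8 + 4 \left(-4 + G\right)^{2}$ ($M{\left(G \right)} = -8 + 4 \left(G - 4\right)^{2} = -8 + 4 \left(-4 + G\right)^{2}$)
$V = - \frac{8}{3} + \frac{\sqrt{21197370}}{3}$ ($V = - \frac{8}{3} + \frac{\sqrt{\left(-8 + 4 \left(-4 + 2057\right)^{2}\right) + 4338142}}{3} = - \frac{8}{3} + \frac{\sqrt{\left(-8 + 4 \cdot 2053^{2}\right) + 4338142}}{3} = - \frac{8}{3} + \frac{\sqrt{\left(-8 + 4 \cdot 4214809\right) + 4338142}}{3} = - \frac{8}{3} + \frac{\sqrt{\left(-8 + 16859236\right) + 4338142}}{3} = - \frac{8}{3} + \frac{\sqrt{16859228 + 4338142}}{3} = - \frac{8}{3} + \frac{\sqrt{21197370}}{3} \approx 1532.0$)
$\frac{1}{V + \left(-2220413 - 5006407\right) \left(2121300 - 2181135\right)} = \frac{1}{\left(- \frac{8}{3} + \frac{\sqrt{21197370}}{3}\right) + \left(-2220413 - 5006407\right) \left(2121300 - 2181135\right)} = \frac{1}{\left(- \frac{8}{3} + \frac{\sqrt{21197370}}{3}\right) - -432416774700} = \frac{1}{\left(- \frac{8}{3} + \frac{\sqrt{21197370}}{3}\right) + 432416774700} = \frac{1}{\frac{1297250324092}{3} + \frac{\sqrt{21197370}}{3}}$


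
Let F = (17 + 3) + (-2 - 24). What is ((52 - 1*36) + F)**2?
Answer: 100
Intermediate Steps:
F = -6 (F = 20 - 26 = -6)
((52 - 1*36) + F)**2 = ((52 - 1*36) - 6)**2 = ((52 - 36) - 6)**2 = (16 - 6)**2 = 10**2 = 100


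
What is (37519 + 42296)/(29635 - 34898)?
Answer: -79815/5263 ≈ -15.165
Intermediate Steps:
(37519 + 42296)/(29635 - 34898) = 79815/(-5263) = 79815*(-1/5263) = -79815/5263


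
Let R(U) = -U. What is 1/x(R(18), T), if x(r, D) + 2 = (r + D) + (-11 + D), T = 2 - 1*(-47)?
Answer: 1/67 ≈ 0.014925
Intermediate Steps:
T = 49 (T = 2 + 47 = 49)
x(r, D) = -13 + r + 2*D (x(r, D) = -2 + ((r + D) + (-11 + D)) = -2 + ((D + r) + (-11 + D)) = -2 + (-11 + r + 2*D) = -13 + r + 2*D)
1/x(R(18), T) = 1/(-13 - 1*18 + 2*49) = 1/(-13 - 18 + 98) = 1/67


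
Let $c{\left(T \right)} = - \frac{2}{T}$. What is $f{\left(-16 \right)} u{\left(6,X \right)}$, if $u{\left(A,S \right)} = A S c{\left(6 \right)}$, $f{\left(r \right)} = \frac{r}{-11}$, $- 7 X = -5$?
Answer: $- \frac{160}{77} \approx -2.0779$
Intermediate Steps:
$X = \frac{5}{7}$ ($X = \left(- \frac{1}{7}\right) \left(-5\right) = \frac{5}{7} \approx 0.71429$)
$f{\left(r \right)} = - \frac{r}{11}$ ($f{\left(r \right)} = r \left(- \frac{1}{11}\right) = - \frac{r}{11}$)
$u{\left(A,S \right)} = - \frac{A S}{3}$ ($u{\left(A,S \right)} = A S \left(- \frac{2}{6}\right) = A S \left(\left(-2\right) \frac{1}{6}\right) = A S \left(- \frac{1}{3}\right) = - \frac{A S}{3}$)
$f{\left(-16 \right)} u{\left(6,X \right)} = \left(- \frac{1}{11}\right) \left(-16\right) \left(\left(- \frac{1}{3}\right) 6 \cdot \frac{5}{7}\right) = \frac{16}{11} \left(- \frac{10}{7}\right) = - \frac{160}{77}$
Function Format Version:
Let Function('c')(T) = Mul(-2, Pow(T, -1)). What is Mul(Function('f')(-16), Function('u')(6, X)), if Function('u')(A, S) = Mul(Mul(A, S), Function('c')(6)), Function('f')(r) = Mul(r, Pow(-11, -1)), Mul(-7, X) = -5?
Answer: Rational(-160, 77) ≈ -2.0779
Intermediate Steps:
X = Rational(5, 7) (X = Mul(Rational(-1, 7), -5) = Rational(5, 7) ≈ 0.71429)
Function('f')(r) = Mul(Rational(-1, 11), r) (Function('f')(r) = Mul(r, Rational(-1, 11)) = Mul(Rational(-1, 11), r))
Function('u')(A, S) = Mul(Rational(-1, 3), A, S) (Function('u')(A, S) = Mul(Mul(A, S), Mul(-2, Pow(6, -1))) = Mul(Mul(A, S), Mul(-2, Rational(1, 6))) = Mul(Mul(A, S), Rational(-1, 3)) = Mul(Rational(-1, 3), A, S))
Mul(Function('f')(-16), Function('u')(6, X)) = Mul(Mul(Rational(-1, 11), -16), Mul(Rational(-1, 3), 6, Rational(5, 7))) = Mul(Rational(16, 11), Rational(-10, 7)) = Rational(-160, 77)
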